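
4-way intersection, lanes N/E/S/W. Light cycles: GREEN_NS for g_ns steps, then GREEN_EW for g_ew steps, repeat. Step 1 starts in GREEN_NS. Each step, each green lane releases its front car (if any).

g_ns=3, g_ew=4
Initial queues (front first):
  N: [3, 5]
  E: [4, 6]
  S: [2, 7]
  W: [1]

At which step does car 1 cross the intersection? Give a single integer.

Step 1 [NS]: N:car3-GO,E:wait,S:car2-GO,W:wait | queues: N=1 E=2 S=1 W=1
Step 2 [NS]: N:car5-GO,E:wait,S:car7-GO,W:wait | queues: N=0 E=2 S=0 W=1
Step 3 [NS]: N:empty,E:wait,S:empty,W:wait | queues: N=0 E=2 S=0 W=1
Step 4 [EW]: N:wait,E:car4-GO,S:wait,W:car1-GO | queues: N=0 E=1 S=0 W=0
Step 5 [EW]: N:wait,E:car6-GO,S:wait,W:empty | queues: N=0 E=0 S=0 W=0
Car 1 crosses at step 4

4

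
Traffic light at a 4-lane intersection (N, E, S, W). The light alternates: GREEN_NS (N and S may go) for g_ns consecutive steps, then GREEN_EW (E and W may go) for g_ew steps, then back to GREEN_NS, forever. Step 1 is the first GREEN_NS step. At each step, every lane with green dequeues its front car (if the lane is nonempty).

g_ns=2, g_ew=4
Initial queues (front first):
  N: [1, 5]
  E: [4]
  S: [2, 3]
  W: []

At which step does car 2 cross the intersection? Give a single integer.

Step 1 [NS]: N:car1-GO,E:wait,S:car2-GO,W:wait | queues: N=1 E=1 S=1 W=0
Step 2 [NS]: N:car5-GO,E:wait,S:car3-GO,W:wait | queues: N=0 E=1 S=0 W=0
Step 3 [EW]: N:wait,E:car4-GO,S:wait,W:empty | queues: N=0 E=0 S=0 W=0
Car 2 crosses at step 1

1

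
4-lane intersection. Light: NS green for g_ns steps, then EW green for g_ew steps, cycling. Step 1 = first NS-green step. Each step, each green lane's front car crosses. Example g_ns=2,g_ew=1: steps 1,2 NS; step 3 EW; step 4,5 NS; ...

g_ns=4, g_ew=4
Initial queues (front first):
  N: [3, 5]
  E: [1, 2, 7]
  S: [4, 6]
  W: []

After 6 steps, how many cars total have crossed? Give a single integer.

Step 1 [NS]: N:car3-GO,E:wait,S:car4-GO,W:wait | queues: N=1 E=3 S=1 W=0
Step 2 [NS]: N:car5-GO,E:wait,S:car6-GO,W:wait | queues: N=0 E=3 S=0 W=0
Step 3 [NS]: N:empty,E:wait,S:empty,W:wait | queues: N=0 E=3 S=0 W=0
Step 4 [NS]: N:empty,E:wait,S:empty,W:wait | queues: N=0 E=3 S=0 W=0
Step 5 [EW]: N:wait,E:car1-GO,S:wait,W:empty | queues: N=0 E=2 S=0 W=0
Step 6 [EW]: N:wait,E:car2-GO,S:wait,W:empty | queues: N=0 E=1 S=0 W=0
Cars crossed by step 6: 6

Answer: 6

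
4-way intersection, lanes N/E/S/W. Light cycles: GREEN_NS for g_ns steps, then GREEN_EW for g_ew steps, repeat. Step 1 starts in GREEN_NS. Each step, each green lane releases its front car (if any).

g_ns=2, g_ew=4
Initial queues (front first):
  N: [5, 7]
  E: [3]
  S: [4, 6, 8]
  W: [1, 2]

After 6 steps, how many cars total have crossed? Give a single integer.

Step 1 [NS]: N:car5-GO,E:wait,S:car4-GO,W:wait | queues: N=1 E=1 S=2 W=2
Step 2 [NS]: N:car7-GO,E:wait,S:car6-GO,W:wait | queues: N=0 E=1 S=1 W=2
Step 3 [EW]: N:wait,E:car3-GO,S:wait,W:car1-GO | queues: N=0 E=0 S=1 W=1
Step 4 [EW]: N:wait,E:empty,S:wait,W:car2-GO | queues: N=0 E=0 S=1 W=0
Step 5 [EW]: N:wait,E:empty,S:wait,W:empty | queues: N=0 E=0 S=1 W=0
Step 6 [EW]: N:wait,E:empty,S:wait,W:empty | queues: N=0 E=0 S=1 W=0
Cars crossed by step 6: 7

Answer: 7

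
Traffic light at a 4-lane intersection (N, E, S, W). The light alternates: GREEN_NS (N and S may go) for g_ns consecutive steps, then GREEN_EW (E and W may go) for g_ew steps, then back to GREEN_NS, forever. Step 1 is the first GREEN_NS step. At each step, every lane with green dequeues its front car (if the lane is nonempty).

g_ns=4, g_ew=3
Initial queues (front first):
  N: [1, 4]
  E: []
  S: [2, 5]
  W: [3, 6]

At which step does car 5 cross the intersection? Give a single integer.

Step 1 [NS]: N:car1-GO,E:wait,S:car2-GO,W:wait | queues: N=1 E=0 S=1 W=2
Step 2 [NS]: N:car4-GO,E:wait,S:car5-GO,W:wait | queues: N=0 E=0 S=0 W=2
Step 3 [NS]: N:empty,E:wait,S:empty,W:wait | queues: N=0 E=0 S=0 W=2
Step 4 [NS]: N:empty,E:wait,S:empty,W:wait | queues: N=0 E=0 S=0 W=2
Step 5 [EW]: N:wait,E:empty,S:wait,W:car3-GO | queues: N=0 E=0 S=0 W=1
Step 6 [EW]: N:wait,E:empty,S:wait,W:car6-GO | queues: N=0 E=0 S=0 W=0
Car 5 crosses at step 2

2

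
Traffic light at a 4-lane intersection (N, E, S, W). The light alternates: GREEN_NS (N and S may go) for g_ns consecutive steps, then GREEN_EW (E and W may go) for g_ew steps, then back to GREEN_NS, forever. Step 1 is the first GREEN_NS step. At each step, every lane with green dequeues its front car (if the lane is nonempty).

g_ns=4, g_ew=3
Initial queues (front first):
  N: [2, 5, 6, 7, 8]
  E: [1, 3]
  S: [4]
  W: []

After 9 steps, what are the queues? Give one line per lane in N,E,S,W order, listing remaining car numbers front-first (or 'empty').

Step 1 [NS]: N:car2-GO,E:wait,S:car4-GO,W:wait | queues: N=4 E=2 S=0 W=0
Step 2 [NS]: N:car5-GO,E:wait,S:empty,W:wait | queues: N=3 E=2 S=0 W=0
Step 3 [NS]: N:car6-GO,E:wait,S:empty,W:wait | queues: N=2 E=2 S=0 W=0
Step 4 [NS]: N:car7-GO,E:wait,S:empty,W:wait | queues: N=1 E=2 S=0 W=0
Step 5 [EW]: N:wait,E:car1-GO,S:wait,W:empty | queues: N=1 E=1 S=0 W=0
Step 6 [EW]: N:wait,E:car3-GO,S:wait,W:empty | queues: N=1 E=0 S=0 W=0
Step 7 [EW]: N:wait,E:empty,S:wait,W:empty | queues: N=1 E=0 S=0 W=0
Step 8 [NS]: N:car8-GO,E:wait,S:empty,W:wait | queues: N=0 E=0 S=0 W=0

N: empty
E: empty
S: empty
W: empty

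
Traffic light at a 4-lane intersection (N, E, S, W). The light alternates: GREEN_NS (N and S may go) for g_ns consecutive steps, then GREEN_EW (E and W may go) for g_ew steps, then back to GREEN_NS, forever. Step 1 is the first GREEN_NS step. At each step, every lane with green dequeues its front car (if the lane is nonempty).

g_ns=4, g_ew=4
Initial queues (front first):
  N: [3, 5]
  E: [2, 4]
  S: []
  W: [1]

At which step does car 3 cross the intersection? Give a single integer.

Step 1 [NS]: N:car3-GO,E:wait,S:empty,W:wait | queues: N=1 E=2 S=0 W=1
Step 2 [NS]: N:car5-GO,E:wait,S:empty,W:wait | queues: N=0 E=2 S=0 W=1
Step 3 [NS]: N:empty,E:wait,S:empty,W:wait | queues: N=0 E=2 S=0 W=1
Step 4 [NS]: N:empty,E:wait,S:empty,W:wait | queues: N=0 E=2 S=0 W=1
Step 5 [EW]: N:wait,E:car2-GO,S:wait,W:car1-GO | queues: N=0 E=1 S=0 W=0
Step 6 [EW]: N:wait,E:car4-GO,S:wait,W:empty | queues: N=0 E=0 S=0 W=0
Car 3 crosses at step 1

1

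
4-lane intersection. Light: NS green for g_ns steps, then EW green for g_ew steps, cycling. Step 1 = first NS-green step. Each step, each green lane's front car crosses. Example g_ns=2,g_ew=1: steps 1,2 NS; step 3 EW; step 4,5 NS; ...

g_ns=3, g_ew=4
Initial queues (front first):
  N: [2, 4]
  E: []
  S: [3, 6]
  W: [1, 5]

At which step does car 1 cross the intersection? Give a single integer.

Step 1 [NS]: N:car2-GO,E:wait,S:car3-GO,W:wait | queues: N=1 E=0 S=1 W=2
Step 2 [NS]: N:car4-GO,E:wait,S:car6-GO,W:wait | queues: N=0 E=0 S=0 W=2
Step 3 [NS]: N:empty,E:wait,S:empty,W:wait | queues: N=0 E=0 S=0 W=2
Step 4 [EW]: N:wait,E:empty,S:wait,W:car1-GO | queues: N=0 E=0 S=0 W=1
Step 5 [EW]: N:wait,E:empty,S:wait,W:car5-GO | queues: N=0 E=0 S=0 W=0
Car 1 crosses at step 4

4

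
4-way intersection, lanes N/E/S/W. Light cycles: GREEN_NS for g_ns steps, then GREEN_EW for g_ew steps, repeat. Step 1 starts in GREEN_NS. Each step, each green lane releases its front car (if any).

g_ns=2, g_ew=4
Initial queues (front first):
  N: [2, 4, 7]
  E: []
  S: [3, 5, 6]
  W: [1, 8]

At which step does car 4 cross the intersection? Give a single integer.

Step 1 [NS]: N:car2-GO,E:wait,S:car3-GO,W:wait | queues: N=2 E=0 S=2 W=2
Step 2 [NS]: N:car4-GO,E:wait,S:car5-GO,W:wait | queues: N=1 E=0 S=1 W=2
Step 3 [EW]: N:wait,E:empty,S:wait,W:car1-GO | queues: N=1 E=0 S=1 W=1
Step 4 [EW]: N:wait,E:empty,S:wait,W:car8-GO | queues: N=1 E=0 S=1 W=0
Step 5 [EW]: N:wait,E:empty,S:wait,W:empty | queues: N=1 E=0 S=1 W=0
Step 6 [EW]: N:wait,E:empty,S:wait,W:empty | queues: N=1 E=0 S=1 W=0
Step 7 [NS]: N:car7-GO,E:wait,S:car6-GO,W:wait | queues: N=0 E=0 S=0 W=0
Car 4 crosses at step 2

2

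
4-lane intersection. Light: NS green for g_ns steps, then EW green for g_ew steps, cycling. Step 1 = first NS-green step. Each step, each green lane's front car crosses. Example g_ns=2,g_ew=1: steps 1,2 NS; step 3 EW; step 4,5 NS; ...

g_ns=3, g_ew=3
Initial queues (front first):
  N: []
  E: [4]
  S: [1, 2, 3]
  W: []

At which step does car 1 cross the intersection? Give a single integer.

Step 1 [NS]: N:empty,E:wait,S:car1-GO,W:wait | queues: N=0 E=1 S=2 W=0
Step 2 [NS]: N:empty,E:wait,S:car2-GO,W:wait | queues: N=0 E=1 S=1 W=0
Step 3 [NS]: N:empty,E:wait,S:car3-GO,W:wait | queues: N=0 E=1 S=0 W=0
Step 4 [EW]: N:wait,E:car4-GO,S:wait,W:empty | queues: N=0 E=0 S=0 W=0
Car 1 crosses at step 1

1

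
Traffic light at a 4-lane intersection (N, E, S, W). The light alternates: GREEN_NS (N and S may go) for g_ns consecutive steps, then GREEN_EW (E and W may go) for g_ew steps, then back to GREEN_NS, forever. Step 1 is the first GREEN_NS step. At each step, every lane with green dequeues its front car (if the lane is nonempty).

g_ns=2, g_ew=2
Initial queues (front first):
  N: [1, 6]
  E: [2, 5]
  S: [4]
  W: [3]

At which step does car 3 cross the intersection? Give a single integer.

Step 1 [NS]: N:car1-GO,E:wait,S:car4-GO,W:wait | queues: N=1 E=2 S=0 W=1
Step 2 [NS]: N:car6-GO,E:wait,S:empty,W:wait | queues: N=0 E=2 S=0 W=1
Step 3 [EW]: N:wait,E:car2-GO,S:wait,W:car3-GO | queues: N=0 E=1 S=0 W=0
Step 4 [EW]: N:wait,E:car5-GO,S:wait,W:empty | queues: N=0 E=0 S=0 W=0
Car 3 crosses at step 3

3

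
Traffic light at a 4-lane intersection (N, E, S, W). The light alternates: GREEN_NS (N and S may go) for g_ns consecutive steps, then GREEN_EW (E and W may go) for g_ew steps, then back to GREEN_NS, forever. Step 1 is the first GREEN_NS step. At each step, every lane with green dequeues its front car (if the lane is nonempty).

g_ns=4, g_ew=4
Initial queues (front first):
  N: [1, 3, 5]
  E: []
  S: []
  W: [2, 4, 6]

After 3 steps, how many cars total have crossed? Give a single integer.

Answer: 3

Derivation:
Step 1 [NS]: N:car1-GO,E:wait,S:empty,W:wait | queues: N=2 E=0 S=0 W=3
Step 2 [NS]: N:car3-GO,E:wait,S:empty,W:wait | queues: N=1 E=0 S=0 W=3
Step 3 [NS]: N:car5-GO,E:wait,S:empty,W:wait | queues: N=0 E=0 S=0 W=3
Cars crossed by step 3: 3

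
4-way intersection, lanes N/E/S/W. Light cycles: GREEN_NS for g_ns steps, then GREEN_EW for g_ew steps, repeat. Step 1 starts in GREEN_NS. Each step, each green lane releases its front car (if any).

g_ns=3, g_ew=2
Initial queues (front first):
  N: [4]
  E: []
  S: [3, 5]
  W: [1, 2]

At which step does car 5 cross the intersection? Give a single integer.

Step 1 [NS]: N:car4-GO,E:wait,S:car3-GO,W:wait | queues: N=0 E=0 S=1 W=2
Step 2 [NS]: N:empty,E:wait,S:car5-GO,W:wait | queues: N=0 E=0 S=0 W=2
Step 3 [NS]: N:empty,E:wait,S:empty,W:wait | queues: N=0 E=0 S=0 W=2
Step 4 [EW]: N:wait,E:empty,S:wait,W:car1-GO | queues: N=0 E=0 S=0 W=1
Step 5 [EW]: N:wait,E:empty,S:wait,W:car2-GO | queues: N=0 E=0 S=0 W=0
Car 5 crosses at step 2

2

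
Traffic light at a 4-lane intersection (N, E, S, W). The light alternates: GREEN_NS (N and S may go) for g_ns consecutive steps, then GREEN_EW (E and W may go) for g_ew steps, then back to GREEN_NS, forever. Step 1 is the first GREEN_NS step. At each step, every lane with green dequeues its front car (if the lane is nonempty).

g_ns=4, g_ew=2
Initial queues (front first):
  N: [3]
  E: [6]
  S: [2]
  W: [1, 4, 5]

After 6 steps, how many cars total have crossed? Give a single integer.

Answer: 5

Derivation:
Step 1 [NS]: N:car3-GO,E:wait,S:car2-GO,W:wait | queues: N=0 E=1 S=0 W=3
Step 2 [NS]: N:empty,E:wait,S:empty,W:wait | queues: N=0 E=1 S=0 W=3
Step 3 [NS]: N:empty,E:wait,S:empty,W:wait | queues: N=0 E=1 S=0 W=3
Step 4 [NS]: N:empty,E:wait,S:empty,W:wait | queues: N=0 E=1 S=0 W=3
Step 5 [EW]: N:wait,E:car6-GO,S:wait,W:car1-GO | queues: N=0 E=0 S=0 W=2
Step 6 [EW]: N:wait,E:empty,S:wait,W:car4-GO | queues: N=0 E=0 S=0 W=1
Cars crossed by step 6: 5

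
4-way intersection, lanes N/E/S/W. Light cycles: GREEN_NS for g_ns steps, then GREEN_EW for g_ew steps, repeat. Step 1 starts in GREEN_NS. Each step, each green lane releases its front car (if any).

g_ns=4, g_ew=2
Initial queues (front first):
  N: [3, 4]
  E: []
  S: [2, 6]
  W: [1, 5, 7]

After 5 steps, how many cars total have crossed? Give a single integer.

Answer: 5

Derivation:
Step 1 [NS]: N:car3-GO,E:wait,S:car2-GO,W:wait | queues: N=1 E=0 S=1 W=3
Step 2 [NS]: N:car4-GO,E:wait,S:car6-GO,W:wait | queues: N=0 E=0 S=0 W=3
Step 3 [NS]: N:empty,E:wait,S:empty,W:wait | queues: N=0 E=0 S=0 W=3
Step 4 [NS]: N:empty,E:wait,S:empty,W:wait | queues: N=0 E=0 S=0 W=3
Step 5 [EW]: N:wait,E:empty,S:wait,W:car1-GO | queues: N=0 E=0 S=0 W=2
Cars crossed by step 5: 5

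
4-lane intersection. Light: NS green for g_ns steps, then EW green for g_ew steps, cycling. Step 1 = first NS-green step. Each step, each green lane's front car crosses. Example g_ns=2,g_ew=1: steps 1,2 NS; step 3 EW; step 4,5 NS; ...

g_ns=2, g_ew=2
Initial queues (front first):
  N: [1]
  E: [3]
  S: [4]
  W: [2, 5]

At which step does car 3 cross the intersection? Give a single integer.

Step 1 [NS]: N:car1-GO,E:wait,S:car4-GO,W:wait | queues: N=0 E=1 S=0 W=2
Step 2 [NS]: N:empty,E:wait,S:empty,W:wait | queues: N=0 E=1 S=0 W=2
Step 3 [EW]: N:wait,E:car3-GO,S:wait,W:car2-GO | queues: N=0 E=0 S=0 W=1
Step 4 [EW]: N:wait,E:empty,S:wait,W:car5-GO | queues: N=0 E=0 S=0 W=0
Car 3 crosses at step 3

3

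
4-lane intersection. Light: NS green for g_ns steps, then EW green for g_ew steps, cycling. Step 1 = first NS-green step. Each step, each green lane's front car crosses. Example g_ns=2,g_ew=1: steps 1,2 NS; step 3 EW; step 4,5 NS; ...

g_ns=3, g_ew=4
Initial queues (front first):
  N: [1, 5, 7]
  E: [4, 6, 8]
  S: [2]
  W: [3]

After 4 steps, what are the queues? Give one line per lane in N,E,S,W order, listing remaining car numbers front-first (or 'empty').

Step 1 [NS]: N:car1-GO,E:wait,S:car2-GO,W:wait | queues: N=2 E=3 S=0 W=1
Step 2 [NS]: N:car5-GO,E:wait,S:empty,W:wait | queues: N=1 E=3 S=0 W=1
Step 3 [NS]: N:car7-GO,E:wait,S:empty,W:wait | queues: N=0 E=3 S=0 W=1
Step 4 [EW]: N:wait,E:car4-GO,S:wait,W:car3-GO | queues: N=0 E=2 S=0 W=0

N: empty
E: 6 8
S: empty
W: empty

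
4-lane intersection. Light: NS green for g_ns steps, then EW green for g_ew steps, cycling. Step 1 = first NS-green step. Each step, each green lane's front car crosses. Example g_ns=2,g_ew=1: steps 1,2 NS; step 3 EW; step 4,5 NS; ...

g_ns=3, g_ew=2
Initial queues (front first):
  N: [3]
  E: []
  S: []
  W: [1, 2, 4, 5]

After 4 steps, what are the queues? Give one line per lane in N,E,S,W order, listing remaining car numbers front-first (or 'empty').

Step 1 [NS]: N:car3-GO,E:wait,S:empty,W:wait | queues: N=0 E=0 S=0 W=4
Step 2 [NS]: N:empty,E:wait,S:empty,W:wait | queues: N=0 E=0 S=0 W=4
Step 3 [NS]: N:empty,E:wait,S:empty,W:wait | queues: N=0 E=0 S=0 W=4
Step 4 [EW]: N:wait,E:empty,S:wait,W:car1-GO | queues: N=0 E=0 S=0 W=3

N: empty
E: empty
S: empty
W: 2 4 5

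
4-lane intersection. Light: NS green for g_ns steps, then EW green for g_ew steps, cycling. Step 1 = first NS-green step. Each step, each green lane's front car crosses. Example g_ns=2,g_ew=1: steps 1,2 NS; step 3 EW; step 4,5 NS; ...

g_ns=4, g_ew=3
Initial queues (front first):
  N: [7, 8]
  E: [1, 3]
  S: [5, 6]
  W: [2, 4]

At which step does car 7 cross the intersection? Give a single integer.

Step 1 [NS]: N:car7-GO,E:wait,S:car5-GO,W:wait | queues: N=1 E=2 S=1 W=2
Step 2 [NS]: N:car8-GO,E:wait,S:car6-GO,W:wait | queues: N=0 E=2 S=0 W=2
Step 3 [NS]: N:empty,E:wait,S:empty,W:wait | queues: N=0 E=2 S=0 W=2
Step 4 [NS]: N:empty,E:wait,S:empty,W:wait | queues: N=0 E=2 S=0 W=2
Step 5 [EW]: N:wait,E:car1-GO,S:wait,W:car2-GO | queues: N=0 E=1 S=0 W=1
Step 6 [EW]: N:wait,E:car3-GO,S:wait,W:car4-GO | queues: N=0 E=0 S=0 W=0
Car 7 crosses at step 1

1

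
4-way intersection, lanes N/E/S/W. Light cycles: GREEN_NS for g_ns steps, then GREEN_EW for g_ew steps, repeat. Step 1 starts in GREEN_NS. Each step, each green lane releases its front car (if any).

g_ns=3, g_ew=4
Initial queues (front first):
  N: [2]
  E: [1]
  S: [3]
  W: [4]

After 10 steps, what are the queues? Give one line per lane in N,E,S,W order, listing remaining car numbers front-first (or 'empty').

Step 1 [NS]: N:car2-GO,E:wait,S:car3-GO,W:wait | queues: N=0 E=1 S=0 W=1
Step 2 [NS]: N:empty,E:wait,S:empty,W:wait | queues: N=0 E=1 S=0 W=1
Step 3 [NS]: N:empty,E:wait,S:empty,W:wait | queues: N=0 E=1 S=0 W=1
Step 4 [EW]: N:wait,E:car1-GO,S:wait,W:car4-GO | queues: N=0 E=0 S=0 W=0

N: empty
E: empty
S: empty
W: empty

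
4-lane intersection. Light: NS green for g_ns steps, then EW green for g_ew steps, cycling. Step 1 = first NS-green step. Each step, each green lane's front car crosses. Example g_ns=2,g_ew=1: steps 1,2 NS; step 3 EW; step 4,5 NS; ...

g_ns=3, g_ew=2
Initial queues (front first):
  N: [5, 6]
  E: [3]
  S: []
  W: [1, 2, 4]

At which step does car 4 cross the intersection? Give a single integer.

Step 1 [NS]: N:car5-GO,E:wait,S:empty,W:wait | queues: N=1 E=1 S=0 W=3
Step 2 [NS]: N:car6-GO,E:wait,S:empty,W:wait | queues: N=0 E=1 S=0 W=3
Step 3 [NS]: N:empty,E:wait,S:empty,W:wait | queues: N=0 E=1 S=0 W=3
Step 4 [EW]: N:wait,E:car3-GO,S:wait,W:car1-GO | queues: N=0 E=0 S=0 W=2
Step 5 [EW]: N:wait,E:empty,S:wait,W:car2-GO | queues: N=0 E=0 S=0 W=1
Step 6 [NS]: N:empty,E:wait,S:empty,W:wait | queues: N=0 E=0 S=0 W=1
Step 7 [NS]: N:empty,E:wait,S:empty,W:wait | queues: N=0 E=0 S=0 W=1
Step 8 [NS]: N:empty,E:wait,S:empty,W:wait | queues: N=0 E=0 S=0 W=1
Step 9 [EW]: N:wait,E:empty,S:wait,W:car4-GO | queues: N=0 E=0 S=0 W=0
Car 4 crosses at step 9

9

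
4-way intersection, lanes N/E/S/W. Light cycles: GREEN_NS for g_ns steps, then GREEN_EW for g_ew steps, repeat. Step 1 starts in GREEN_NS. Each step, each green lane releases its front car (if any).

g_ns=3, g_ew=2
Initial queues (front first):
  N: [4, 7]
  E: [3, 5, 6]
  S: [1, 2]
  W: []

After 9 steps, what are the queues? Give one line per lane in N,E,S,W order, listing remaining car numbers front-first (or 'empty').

Step 1 [NS]: N:car4-GO,E:wait,S:car1-GO,W:wait | queues: N=1 E=3 S=1 W=0
Step 2 [NS]: N:car7-GO,E:wait,S:car2-GO,W:wait | queues: N=0 E=3 S=0 W=0
Step 3 [NS]: N:empty,E:wait,S:empty,W:wait | queues: N=0 E=3 S=0 W=0
Step 4 [EW]: N:wait,E:car3-GO,S:wait,W:empty | queues: N=0 E=2 S=0 W=0
Step 5 [EW]: N:wait,E:car5-GO,S:wait,W:empty | queues: N=0 E=1 S=0 W=0
Step 6 [NS]: N:empty,E:wait,S:empty,W:wait | queues: N=0 E=1 S=0 W=0
Step 7 [NS]: N:empty,E:wait,S:empty,W:wait | queues: N=0 E=1 S=0 W=0
Step 8 [NS]: N:empty,E:wait,S:empty,W:wait | queues: N=0 E=1 S=0 W=0
Step 9 [EW]: N:wait,E:car6-GO,S:wait,W:empty | queues: N=0 E=0 S=0 W=0

N: empty
E: empty
S: empty
W: empty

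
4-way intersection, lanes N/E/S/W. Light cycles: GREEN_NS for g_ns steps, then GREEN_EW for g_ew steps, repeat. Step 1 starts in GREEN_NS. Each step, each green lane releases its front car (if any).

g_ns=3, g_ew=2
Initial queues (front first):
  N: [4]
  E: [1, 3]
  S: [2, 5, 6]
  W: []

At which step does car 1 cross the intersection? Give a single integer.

Step 1 [NS]: N:car4-GO,E:wait,S:car2-GO,W:wait | queues: N=0 E=2 S=2 W=0
Step 2 [NS]: N:empty,E:wait,S:car5-GO,W:wait | queues: N=0 E=2 S=1 W=0
Step 3 [NS]: N:empty,E:wait,S:car6-GO,W:wait | queues: N=0 E=2 S=0 W=0
Step 4 [EW]: N:wait,E:car1-GO,S:wait,W:empty | queues: N=0 E=1 S=0 W=0
Step 5 [EW]: N:wait,E:car3-GO,S:wait,W:empty | queues: N=0 E=0 S=0 W=0
Car 1 crosses at step 4

4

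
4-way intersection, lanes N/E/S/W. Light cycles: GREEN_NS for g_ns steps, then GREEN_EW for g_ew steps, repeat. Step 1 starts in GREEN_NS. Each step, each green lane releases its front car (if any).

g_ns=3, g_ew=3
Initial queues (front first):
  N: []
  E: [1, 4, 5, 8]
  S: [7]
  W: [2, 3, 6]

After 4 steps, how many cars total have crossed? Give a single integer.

Step 1 [NS]: N:empty,E:wait,S:car7-GO,W:wait | queues: N=0 E=4 S=0 W=3
Step 2 [NS]: N:empty,E:wait,S:empty,W:wait | queues: N=0 E=4 S=0 W=3
Step 3 [NS]: N:empty,E:wait,S:empty,W:wait | queues: N=0 E=4 S=0 W=3
Step 4 [EW]: N:wait,E:car1-GO,S:wait,W:car2-GO | queues: N=0 E=3 S=0 W=2
Cars crossed by step 4: 3

Answer: 3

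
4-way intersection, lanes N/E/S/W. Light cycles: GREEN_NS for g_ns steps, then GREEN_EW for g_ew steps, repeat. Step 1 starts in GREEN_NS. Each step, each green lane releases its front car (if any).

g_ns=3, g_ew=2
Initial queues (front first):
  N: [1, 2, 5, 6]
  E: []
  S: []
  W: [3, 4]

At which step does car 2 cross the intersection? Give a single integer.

Step 1 [NS]: N:car1-GO,E:wait,S:empty,W:wait | queues: N=3 E=0 S=0 W=2
Step 2 [NS]: N:car2-GO,E:wait,S:empty,W:wait | queues: N=2 E=0 S=0 W=2
Step 3 [NS]: N:car5-GO,E:wait,S:empty,W:wait | queues: N=1 E=0 S=0 W=2
Step 4 [EW]: N:wait,E:empty,S:wait,W:car3-GO | queues: N=1 E=0 S=0 W=1
Step 5 [EW]: N:wait,E:empty,S:wait,W:car4-GO | queues: N=1 E=0 S=0 W=0
Step 6 [NS]: N:car6-GO,E:wait,S:empty,W:wait | queues: N=0 E=0 S=0 W=0
Car 2 crosses at step 2

2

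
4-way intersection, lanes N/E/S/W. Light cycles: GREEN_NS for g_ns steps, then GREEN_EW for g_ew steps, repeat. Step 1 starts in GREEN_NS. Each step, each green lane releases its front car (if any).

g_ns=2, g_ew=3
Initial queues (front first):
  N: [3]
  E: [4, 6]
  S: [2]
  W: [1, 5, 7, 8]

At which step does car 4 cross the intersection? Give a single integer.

Step 1 [NS]: N:car3-GO,E:wait,S:car2-GO,W:wait | queues: N=0 E=2 S=0 W=4
Step 2 [NS]: N:empty,E:wait,S:empty,W:wait | queues: N=0 E=2 S=0 W=4
Step 3 [EW]: N:wait,E:car4-GO,S:wait,W:car1-GO | queues: N=0 E=1 S=0 W=3
Step 4 [EW]: N:wait,E:car6-GO,S:wait,W:car5-GO | queues: N=0 E=0 S=0 W=2
Step 5 [EW]: N:wait,E:empty,S:wait,W:car7-GO | queues: N=0 E=0 S=0 W=1
Step 6 [NS]: N:empty,E:wait,S:empty,W:wait | queues: N=0 E=0 S=0 W=1
Step 7 [NS]: N:empty,E:wait,S:empty,W:wait | queues: N=0 E=0 S=0 W=1
Step 8 [EW]: N:wait,E:empty,S:wait,W:car8-GO | queues: N=0 E=0 S=0 W=0
Car 4 crosses at step 3

3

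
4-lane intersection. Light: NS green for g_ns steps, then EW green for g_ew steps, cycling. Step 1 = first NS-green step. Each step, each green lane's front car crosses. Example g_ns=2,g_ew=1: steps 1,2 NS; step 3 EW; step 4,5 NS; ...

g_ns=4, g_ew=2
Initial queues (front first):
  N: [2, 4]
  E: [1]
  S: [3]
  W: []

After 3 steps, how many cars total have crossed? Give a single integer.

Answer: 3

Derivation:
Step 1 [NS]: N:car2-GO,E:wait,S:car3-GO,W:wait | queues: N=1 E=1 S=0 W=0
Step 2 [NS]: N:car4-GO,E:wait,S:empty,W:wait | queues: N=0 E=1 S=0 W=0
Step 3 [NS]: N:empty,E:wait,S:empty,W:wait | queues: N=0 E=1 S=0 W=0
Cars crossed by step 3: 3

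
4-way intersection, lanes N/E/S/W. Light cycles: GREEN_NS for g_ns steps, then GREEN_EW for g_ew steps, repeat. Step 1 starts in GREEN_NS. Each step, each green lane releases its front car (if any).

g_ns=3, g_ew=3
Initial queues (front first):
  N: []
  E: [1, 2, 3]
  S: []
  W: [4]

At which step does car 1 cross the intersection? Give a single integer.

Step 1 [NS]: N:empty,E:wait,S:empty,W:wait | queues: N=0 E=3 S=0 W=1
Step 2 [NS]: N:empty,E:wait,S:empty,W:wait | queues: N=0 E=3 S=0 W=1
Step 3 [NS]: N:empty,E:wait,S:empty,W:wait | queues: N=0 E=3 S=0 W=1
Step 4 [EW]: N:wait,E:car1-GO,S:wait,W:car4-GO | queues: N=0 E=2 S=0 W=0
Step 5 [EW]: N:wait,E:car2-GO,S:wait,W:empty | queues: N=0 E=1 S=0 W=0
Step 6 [EW]: N:wait,E:car3-GO,S:wait,W:empty | queues: N=0 E=0 S=0 W=0
Car 1 crosses at step 4

4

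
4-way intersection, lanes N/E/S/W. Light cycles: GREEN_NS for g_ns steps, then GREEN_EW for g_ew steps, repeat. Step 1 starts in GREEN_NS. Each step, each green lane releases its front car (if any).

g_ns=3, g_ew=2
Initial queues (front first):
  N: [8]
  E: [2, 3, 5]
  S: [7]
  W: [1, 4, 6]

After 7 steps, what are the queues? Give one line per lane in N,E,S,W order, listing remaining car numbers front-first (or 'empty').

Step 1 [NS]: N:car8-GO,E:wait,S:car7-GO,W:wait | queues: N=0 E=3 S=0 W=3
Step 2 [NS]: N:empty,E:wait,S:empty,W:wait | queues: N=0 E=3 S=0 W=3
Step 3 [NS]: N:empty,E:wait,S:empty,W:wait | queues: N=0 E=3 S=0 W=3
Step 4 [EW]: N:wait,E:car2-GO,S:wait,W:car1-GO | queues: N=0 E=2 S=0 W=2
Step 5 [EW]: N:wait,E:car3-GO,S:wait,W:car4-GO | queues: N=0 E=1 S=0 W=1
Step 6 [NS]: N:empty,E:wait,S:empty,W:wait | queues: N=0 E=1 S=0 W=1
Step 7 [NS]: N:empty,E:wait,S:empty,W:wait | queues: N=0 E=1 S=0 W=1

N: empty
E: 5
S: empty
W: 6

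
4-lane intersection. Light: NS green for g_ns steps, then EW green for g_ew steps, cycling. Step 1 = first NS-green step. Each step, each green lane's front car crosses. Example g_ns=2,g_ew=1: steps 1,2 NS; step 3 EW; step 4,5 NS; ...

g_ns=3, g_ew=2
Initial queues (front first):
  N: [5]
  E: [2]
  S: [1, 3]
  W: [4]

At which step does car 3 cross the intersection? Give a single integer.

Step 1 [NS]: N:car5-GO,E:wait,S:car1-GO,W:wait | queues: N=0 E=1 S=1 W=1
Step 2 [NS]: N:empty,E:wait,S:car3-GO,W:wait | queues: N=0 E=1 S=0 W=1
Step 3 [NS]: N:empty,E:wait,S:empty,W:wait | queues: N=0 E=1 S=0 W=1
Step 4 [EW]: N:wait,E:car2-GO,S:wait,W:car4-GO | queues: N=0 E=0 S=0 W=0
Car 3 crosses at step 2

2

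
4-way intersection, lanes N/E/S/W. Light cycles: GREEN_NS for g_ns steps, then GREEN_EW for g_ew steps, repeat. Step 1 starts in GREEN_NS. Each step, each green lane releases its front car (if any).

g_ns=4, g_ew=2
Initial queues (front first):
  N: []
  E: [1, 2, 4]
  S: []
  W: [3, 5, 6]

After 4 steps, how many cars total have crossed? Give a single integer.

Step 1 [NS]: N:empty,E:wait,S:empty,W:wait | queues: N=0 E=3 S=0 W=3
Step 2 [NS]: N:empty,E:wait,S:empty,W:wait | queues: N=0 E=3 S=0 W=3
Step 3 [NS]: N:empty,E:wait,S:empty,W:wait | queues: N=0 E=3 S=0 W=3
Step 4 [NS]: N:empty,E:wait,S:empty,W:wait | queues: N=0 E=3 S=0 W=3
Cars crossed by step 4: 0

Answer: 0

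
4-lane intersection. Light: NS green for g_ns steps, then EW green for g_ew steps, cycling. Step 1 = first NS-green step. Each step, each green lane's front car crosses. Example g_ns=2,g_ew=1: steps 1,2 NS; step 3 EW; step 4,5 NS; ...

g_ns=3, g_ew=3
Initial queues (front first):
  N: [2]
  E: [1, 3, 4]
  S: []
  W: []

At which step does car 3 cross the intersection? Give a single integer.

Step 1 [NS]: N:car2-GO,E:wait,S:empty,W:wait | queues: N=0 E=3 S=0 W=0
Step 2 [NS]: N:empty,E:wait,S:empty,W:wait | queues: N=0 E=3 S=0 W=0
Step 3 [NS]: N:empty,E:wait,S:empty,W:wait | queues: N=0 E=3 S=0 W=0
Step 4 [EW]: N:wait,E:car1-GO,S:wait,W:empty | queues: N=0 E=2 S=0 W=0
Step 5 [EW]: N:wait,E:car3-GO,S:wait,W:empty | queues: N=0 E=1 S=0 W=0
Step 6 [EW]: N:wait,E:car4-GO,S:wait,W:empty | queues: N=0 E=0 S=0 W=0
Car 3 crosses at step 5

5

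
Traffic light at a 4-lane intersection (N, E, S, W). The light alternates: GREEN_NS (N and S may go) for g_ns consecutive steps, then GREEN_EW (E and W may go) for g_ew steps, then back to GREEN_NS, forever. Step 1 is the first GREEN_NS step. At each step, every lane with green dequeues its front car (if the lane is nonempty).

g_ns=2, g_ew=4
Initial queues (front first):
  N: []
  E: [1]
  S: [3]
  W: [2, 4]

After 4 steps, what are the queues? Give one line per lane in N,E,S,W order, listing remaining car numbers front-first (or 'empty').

Step 1 [NS]: N:empty,E:wait,S:car3-GO,W:wait | queues: N=0 E=1 S=0 W=2
Step 2 [NS]: N:empty,E:wait,S:empty,W:wait | queues: N=0 E=1 S=0 W=2
Step 3 [EW]: N:wait,E:car1-GO,S:wait,W:car2-GO | queues: N=0 E=0 S=0 W=1
Step 4 [EW]: N:wait,E:empty,S:wait,W:car4-GO | queues: N=0 E=0 S=0 W=0

N: empty
E: empty
S: empty
W: empty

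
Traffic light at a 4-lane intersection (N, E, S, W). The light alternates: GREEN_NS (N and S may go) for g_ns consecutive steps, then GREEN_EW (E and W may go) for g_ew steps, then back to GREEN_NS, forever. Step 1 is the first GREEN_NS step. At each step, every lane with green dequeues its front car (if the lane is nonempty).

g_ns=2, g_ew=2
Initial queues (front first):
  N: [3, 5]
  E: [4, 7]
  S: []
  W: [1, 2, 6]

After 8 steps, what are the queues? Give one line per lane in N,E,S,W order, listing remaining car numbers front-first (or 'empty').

Step 1 [NS]: N:car3-GO,E:wait,S:empty,W:wait | queues: N=1 E=2 S=0 W=3
Step 2 [NS]: N:car5-GO,E:wait,S:empty,W:wait | queues: N=0 E=2 S=0 W=3
Step 3 [EW]: N:wait,E:car4-GO,S:wait,W:car1-GO | queues: N=0 E=1 S=0 W=2
Step 4 [EW]: N:wait,E:car7-GO,S:wait,W:car2-GO | queues: N=0 E=0 S=0 W=1
Step 5 [NS]: N:empty,E:wait,S:empty,W:wait | queues: N=0 E=0 S=0 W=1
Step 6 [NS]: N:empty,E:wait,S:empty,W:wait | queues: N=0 E=0 S=0 W=1
Step 7 [EW]: N:wait,E:empty,S:wait,W:car6-GO | queues: N=0 E=0 S=0 W=0

N: empty
E: empty
S: empty
W: empty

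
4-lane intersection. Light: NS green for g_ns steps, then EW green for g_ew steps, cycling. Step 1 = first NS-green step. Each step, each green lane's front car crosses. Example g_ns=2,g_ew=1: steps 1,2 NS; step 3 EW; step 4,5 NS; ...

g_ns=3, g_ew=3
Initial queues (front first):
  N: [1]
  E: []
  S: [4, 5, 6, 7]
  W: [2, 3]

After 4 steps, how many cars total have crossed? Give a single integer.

Step 1 [NS]: N:car1-GO,E:wait,S:car4-GO,W:wait | queues: N=0 E=0 S=3 W=2
Step 2 [NS]: N:empty,E:wait,S:car5-GO,W:wait | queues: N=0 E=0 S=2 W=2
Step 3 [NS]: N:empty,E:wait,S:car6-GO,W:wait | queues: N=0 E=0 S=1 W=2
Step 4 [EW]: N:wait,E:empty,S:wait,W:car2-GO | queues: N=0 E=0 S=1 W=1
Cars crossed by step 4: 5

Answer: 5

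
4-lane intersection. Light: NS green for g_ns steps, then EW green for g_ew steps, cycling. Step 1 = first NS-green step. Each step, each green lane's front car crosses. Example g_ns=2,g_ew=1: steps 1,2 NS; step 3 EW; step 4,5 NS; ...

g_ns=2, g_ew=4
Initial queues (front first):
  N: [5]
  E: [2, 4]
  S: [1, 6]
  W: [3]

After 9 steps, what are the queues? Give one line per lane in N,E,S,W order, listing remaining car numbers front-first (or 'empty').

Step 1 [NS]: N:car5-GO,E:wait,S:car1-GO,W:wait | queues: N=0 E=2 S=1 W=1
Step 2 [NS]: N:empty,E:wait,S:car6-GO,W:wait | queues: N=0 E=2 S=0 W=1
Step 3 [EW]: N:wait,E:car2-GO,S:wait,W:car3-GO | queues: N=0 E=1 S=0 W=0
Step 4 [EW]: N:wait,E:car4-GO,S:wait,W:empty | queues: N=0 E=0 S=0 W=0

N: empty
E: empty
S: empty
W: empty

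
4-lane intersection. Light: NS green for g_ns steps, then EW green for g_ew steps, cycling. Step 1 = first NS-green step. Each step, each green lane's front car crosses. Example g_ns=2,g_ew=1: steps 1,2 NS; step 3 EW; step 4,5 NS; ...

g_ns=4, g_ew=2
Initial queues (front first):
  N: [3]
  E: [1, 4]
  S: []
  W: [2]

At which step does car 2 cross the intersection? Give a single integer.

Step 1 [NS]: N:car3-GO,E:wait,S:empty,W:wait | queues: N=0 E=2 S=0 W=1
Step 2 [NS]: N:empty,E:wait,S:empty,W:wait | queues: N=0 E=2 S=0 W=1
Step 3 [NS]: N:empty,E:wait,S:empty,W:wait | queues: N=0 E=2 S=0 W=1
Step 4 [NS]: N:empty,E:wait,S:empty,W:wait | queues: N=0 E=2 S=0 W=1
Step 5 [EW]: N:wait,E:car1-GO,S:wait,W:car2-GO | queues: N=0 E=1 S=0 W=0
Step 6 [EW]: N:wait,E:car4-GO,S:wait,W:empty | queues: N=0 E=0 S=0 W=0
Car 2 crosses at step 5

5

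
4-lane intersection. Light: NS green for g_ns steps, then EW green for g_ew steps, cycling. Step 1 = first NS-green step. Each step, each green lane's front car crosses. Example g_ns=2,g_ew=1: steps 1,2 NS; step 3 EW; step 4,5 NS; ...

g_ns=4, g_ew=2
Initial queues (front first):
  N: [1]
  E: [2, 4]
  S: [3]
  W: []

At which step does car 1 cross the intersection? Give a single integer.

Step 1 [NS]: N:car1-GO,E:wait,S:car3-GO,W:wait | queues: N=0 E=2 S=0 W=0
Step 2 [NS]: N:empty,E:wait,S:empty,W:wait | queues: N=0 E=2 S=0 W=0
Step 3 [NS]: N:empty,E:wait,S:empty,W:wait | queues: N=0 E=2 S=0 W=0
Step 4 [NS]: N:empty,E:wait,S:empty,W:wait | queues: N=0 E=2 S=0 W=0
Step 5 [EW]: N:wait,E:car2-GO,S:wait,W:empty | queues: N=0 E=1 S=0 W=0
Step 6 [EW]: N:wait,E:car4-GO,S:wait,W:empty | queues: N=0 E=0 S=0 W=0
Car 1 crosses at step 1

1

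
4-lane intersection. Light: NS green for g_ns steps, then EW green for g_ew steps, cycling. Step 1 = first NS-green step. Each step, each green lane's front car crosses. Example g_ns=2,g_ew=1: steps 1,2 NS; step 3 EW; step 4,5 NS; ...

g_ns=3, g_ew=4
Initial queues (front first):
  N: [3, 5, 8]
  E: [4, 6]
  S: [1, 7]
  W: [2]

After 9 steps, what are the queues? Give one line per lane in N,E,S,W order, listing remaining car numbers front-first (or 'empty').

Step 1 [NS]: N:car3-GO,E:wait,S:car1-GO,W:wait | queues: N=2 E=2 S=1 W=1
Step 2 [NS]: N:car5-GO,E:wait,S:car7-GO,W:wait | queues: N=1 E=2 S=0 W=1
Step 3 [NS]: N:car8-GO,E:wait,S:empty,W:wait | queues: N=0 E=2 S=0 W=1
Step 4 [EW]: N:wait,E:car4-GO,S:wait,W:car2-GO | queues: N=0 E=1 S=0 W=0
Step 5 [EW]: N:wait,E:car6-GO,S:wait,W:empty | queues: N=0 E=0 S=0 W=0

N: empty
E: empty
S: empty
W: empty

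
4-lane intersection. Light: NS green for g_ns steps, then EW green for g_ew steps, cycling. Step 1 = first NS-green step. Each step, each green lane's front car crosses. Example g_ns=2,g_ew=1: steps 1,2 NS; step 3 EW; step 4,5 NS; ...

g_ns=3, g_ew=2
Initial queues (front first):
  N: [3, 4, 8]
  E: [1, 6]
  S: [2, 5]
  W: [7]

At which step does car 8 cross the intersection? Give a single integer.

Step 1 [NS]: N:car3-GO,E:wait,S:car2-GO,W:wait | queues: N=2 E=2 S=1 W=1
Step 2 [NS]: N:car4-GO,E:wait,S:car5-GO,W:wait | queues: N=1 E=2 S=0 W=1
Step 3 [NS]: N:car8-GO,E:wait,S:empty,W:wait | queues: N=0 E=2 S=0 W=1
Step 4 [EW]: N:wait,E:car1-GO,S:wait,W:car7-GO | queues: N=0 E=1 S=0 W=0
Step 5 [EW]: N:wait,E:car6-GO,S:wait,W:empty | queues: N=0 E=0 S=0 W=0
Car 8 crosses at step 3

3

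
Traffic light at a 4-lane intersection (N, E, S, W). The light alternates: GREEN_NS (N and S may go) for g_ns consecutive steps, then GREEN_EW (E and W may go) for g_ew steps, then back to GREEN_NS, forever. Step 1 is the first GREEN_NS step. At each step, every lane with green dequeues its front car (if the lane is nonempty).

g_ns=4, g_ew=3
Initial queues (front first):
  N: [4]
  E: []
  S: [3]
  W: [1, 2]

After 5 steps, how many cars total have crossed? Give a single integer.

Answer: 3

Derivation:
Step 1 [NS]: N:car4-GO,E:wait,S:car3-GO,W:wait | queues: N=0 E=0 S=0 W=2
Step 2 [NS]: N:empty,E:wait,S:empty,W:wait | queues: N=0 E=0 S=0 W=2
Step 3 [NS]: N:empty,E:wait,S:empty,W:wait | queues: N=0 E=0 S=0 W=2
Step 4 [NS]: N:empty,E:wait,S:empty,W:wait | queues: N=0 E=0 S=0 W=2
Step 5 [EW]: N:wait,E:empty,S:wait,W:car1-GO | queues: N=0 E=0 S=0 W=1
Cars crossed by step 5: 3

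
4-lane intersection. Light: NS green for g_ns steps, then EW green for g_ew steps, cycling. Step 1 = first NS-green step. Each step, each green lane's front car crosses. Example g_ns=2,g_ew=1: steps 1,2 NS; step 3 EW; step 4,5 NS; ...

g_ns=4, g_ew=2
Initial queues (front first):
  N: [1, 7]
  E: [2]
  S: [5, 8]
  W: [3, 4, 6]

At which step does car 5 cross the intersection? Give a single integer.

Step 1 [NS]: N:car1-GO,E:wait,S:car5-GO,W:wait | queues: N=1 E=1 S=1 W=3
Step 2 [NS]: N:car7-GO,E:wait,S:car8-GO,W:wait | queues: N=0 E=1 S=0 W=3
Step 3 [NS]: N:empty,E:wait,S:empty,W:wait | queues: N=0 E=1 S=0 W=3
Step 4 [NS]: N:empty,E:wait,S:empty,W:wait | queues: N=0 E=1 S=0 W=3
Step 5 [EW]: N:wait,E:car2-GO,S:wait,W:car3-GO | queues: N=0 E=0 S=0 W=2
Step 6 [EW]: N:wait,E:empty,S:wait,W:car4-GO | queues: N=0 E=0 S=0 W=1
Step 7 [NS]: N:empty,E:wait,S:empty,W:wait | queues: N=0 E=0 S=0 W=1
Step 8 [NS]: N:empty,E:wait,S:empty,W:wait | queues: N=0 E=0 S=0 W=1
Step 9 [NS]: N:empty,E:wait,S:empty,W:wait | queues: N=0 E=0 S=0 W=1
Step 10 [NS]: N:empty,E:wait,S:empty,W:wait | queues: N=0 E=0 S=0 W=1
Step 11 [EW]: N:wait,E:empty,S:wait,W:car6-GO | queues: N=0 E=0 S=0 W=0
Car 5 crosses at step 1

1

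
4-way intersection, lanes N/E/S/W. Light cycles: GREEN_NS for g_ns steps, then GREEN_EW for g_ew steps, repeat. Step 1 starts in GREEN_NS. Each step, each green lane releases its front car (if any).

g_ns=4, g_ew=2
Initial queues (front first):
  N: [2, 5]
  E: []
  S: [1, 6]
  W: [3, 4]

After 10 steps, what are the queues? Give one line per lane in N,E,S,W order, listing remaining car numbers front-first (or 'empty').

Step 1 [NS]: N:car2-GO,E:wait,S:car1-GO,W:wait | queues: N=1 E=0 S=1 W=2
Step 2 [NS]: N:car5-GO,E:wait,S:car6-GO,W:wait | queues: N=0 E=0 S=0 W=2
Step 3 [NS]: N:empty,E:wait,S:empty,W:wait | queues: N=0 E=0 S=0 W=2
Step 4 [NS]: N:empty,E:wait,S:empty,W:wait | queues: N=0 E=0 S=0 W=2
Step 5 [EW]: N:wait,E:empty,S:wait,W:car3-GO | queues: N=0 E=0 S=0 W=1
Step 6 [EW]: N:wait,E:empty,S:wait,W:car4-GO | queues: N=0 E=0 S=0 W=0

N: empty
E: empty
S: empty
W: empty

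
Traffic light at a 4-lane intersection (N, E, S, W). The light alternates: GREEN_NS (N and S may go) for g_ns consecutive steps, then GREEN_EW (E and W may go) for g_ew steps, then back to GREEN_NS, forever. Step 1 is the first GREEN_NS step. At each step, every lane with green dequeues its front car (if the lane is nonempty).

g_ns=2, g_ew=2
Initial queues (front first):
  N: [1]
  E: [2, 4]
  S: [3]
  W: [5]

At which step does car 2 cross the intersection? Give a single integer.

Step 1 [NS]: N:car1-GO,E:wait,S:car3-GO,W:wait | queues: N=0 E=2 S=0 W=1
Step 2 [NS]: N:empty,E:wait,S:empty,W:wait | queues: N=0 E=2 S=0 W=1
Step 3 [EW]: N:wait,E:car2-GO,S:wait,W:car5-GO | queues: N=0 E=1 S=0 W=0
Step 4 [EW]: N:wait,E:car4-GO,S:wait,W:empty | queues: N=0 E=0 S=0 W=0
Car 2 crosses at step 3

3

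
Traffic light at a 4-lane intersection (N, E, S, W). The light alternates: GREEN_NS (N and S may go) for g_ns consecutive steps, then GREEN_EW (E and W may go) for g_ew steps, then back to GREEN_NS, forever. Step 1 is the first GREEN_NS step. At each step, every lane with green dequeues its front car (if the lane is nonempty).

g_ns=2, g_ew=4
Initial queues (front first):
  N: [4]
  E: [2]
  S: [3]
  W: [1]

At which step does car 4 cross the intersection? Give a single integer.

Step 1 [NS]: N:car4-GO,E:wait,S:car3-GO,W:wait | queues: N=0 E=1 S=0 W=1
Step 2 [NS]: N:empty,E:wait,S:empty,W:wait | queues: N=0 E=1 S=0 W=1
Step 3 [EW]: N:wait,E:car2-GO,S:wait,W:car1-GO | queues: N=0 E=0 S=0 W=0
Car 4 crosses at step 1

1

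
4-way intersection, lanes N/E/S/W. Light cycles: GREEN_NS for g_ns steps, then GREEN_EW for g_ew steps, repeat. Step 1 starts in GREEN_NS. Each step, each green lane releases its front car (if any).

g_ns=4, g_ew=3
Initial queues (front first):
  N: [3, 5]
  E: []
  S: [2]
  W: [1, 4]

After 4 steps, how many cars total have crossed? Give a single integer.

Answer: 3

Derivation:
Step 1 [NS]: N:car3-GO,E:wait,S:car2-GO,W:wait | queues: N=1 E=0 S=0 W=2
Step 2 [NS]: N:car5-GO,E:wait,S:empty,W:wait | queues: N=0 E=0 S=0 W=2
Step 3 [NS]: N:empty,E:wait,S:empty,W:wait | queues: N=0 E=0 S=0 W=2
Step 4 [NS]: N:empty,E:wait,S:empty,W:wait | queues: N=0 E=0 S=0 W=2
Cars crossed by step 4: 3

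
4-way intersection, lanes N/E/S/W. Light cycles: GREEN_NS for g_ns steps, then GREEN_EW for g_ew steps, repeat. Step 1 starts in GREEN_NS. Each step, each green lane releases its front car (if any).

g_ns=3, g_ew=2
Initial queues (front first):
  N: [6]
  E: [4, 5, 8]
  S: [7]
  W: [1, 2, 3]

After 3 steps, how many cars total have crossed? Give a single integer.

Step 1 [NS]: N:car6-GO,E:wait,S:car7-GO,W:wait | queues: N=0 E=3 S=0 W=3
Step 2 [NS]: N:empty,E:wait,S:empty,W:wait | queues: N=0 E=3 S=0 W=3
Step 3 [NS]: N:empty,E:wait,S:empty,W:wait | queues: N=0 E=3 S=0 W=3
Cars crossed by step 3: 2

Answer: 2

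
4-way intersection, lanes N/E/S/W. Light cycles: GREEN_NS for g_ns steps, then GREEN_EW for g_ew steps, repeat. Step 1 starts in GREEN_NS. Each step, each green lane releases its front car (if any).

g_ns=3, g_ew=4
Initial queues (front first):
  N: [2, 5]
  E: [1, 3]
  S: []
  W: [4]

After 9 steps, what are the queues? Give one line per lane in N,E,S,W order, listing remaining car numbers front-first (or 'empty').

Step 1 [NS]: N:car2-GO,E:wait,S:empty,W:wait | queues: N=1 E=2 S=0 W=1
Step 2 [NS]: N:car5-GO,E:wait,S:empty,W:wait | queues: N=0 E=2 S=0 W=1
Step 3 [NS]: N:empty,E:wait,S:empty,W:wait | queues: N=0 E=2 S=0 W=1
Step 4 [EW]: N:wait,E:car1-GO,S:wait,W:car4-GO | queues: N=0 E=1 S=0 W=0
Step 5 [EW]: N:wait,E:car3-GO,S:wait,W:empty | queues: N=0 E=0 S=0 W=0

N: empty
E: empty
S: empty
W: empty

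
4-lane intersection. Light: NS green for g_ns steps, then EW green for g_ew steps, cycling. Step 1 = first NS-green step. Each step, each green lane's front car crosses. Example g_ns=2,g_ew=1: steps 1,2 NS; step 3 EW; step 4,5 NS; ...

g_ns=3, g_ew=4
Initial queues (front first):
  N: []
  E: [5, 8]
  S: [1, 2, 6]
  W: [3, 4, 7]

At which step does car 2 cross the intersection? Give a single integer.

Step 1 [NS]: N:empty,E:wait,S:car1-GO,W:wait | queues: N=0 E=2 S=2 W=3
Step 2 [NS]: N:empty,E:wait,S:car2-GO,W:wait | queues: N=0 E=2 S=1 W=3
Step 3 [NS]: N:empty,E:wait,S:car6-GO,W:wait | queues: N=0 E=2 S=0 W=3
Step 4 [EW]: N:wait,E:car5-GO,S:wait,W:car3-GO | queues: N=0 E=1 S=0 W=2
Step 5 [EW]: N:wait,E:car8-GO,S:wait,W:car4-GO | queues: N=0 E=0 S=0 W=1
Step 6 [EW]: N:wait,E:empty,S:wait,W:car7-GO | queues: N=0 E=0 S=0 W=0
Car 2 crosses at step 2

2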